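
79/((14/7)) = 79/2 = 39.50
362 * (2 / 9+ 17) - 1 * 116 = 55066 / 9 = 6118.44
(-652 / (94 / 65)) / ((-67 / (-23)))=-487370 / 3149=-154.77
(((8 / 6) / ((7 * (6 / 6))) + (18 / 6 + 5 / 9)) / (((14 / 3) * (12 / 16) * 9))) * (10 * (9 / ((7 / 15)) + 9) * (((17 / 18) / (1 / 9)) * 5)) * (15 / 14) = 11033000 / 7203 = 1531.72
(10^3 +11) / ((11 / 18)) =18198 / 11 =1654.36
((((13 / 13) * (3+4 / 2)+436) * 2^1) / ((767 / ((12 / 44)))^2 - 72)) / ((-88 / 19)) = -10773 / 447431732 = -0.00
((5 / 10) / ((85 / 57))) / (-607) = -57 / 103190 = -0.00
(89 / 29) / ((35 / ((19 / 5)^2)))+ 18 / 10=77804 / 25375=3.07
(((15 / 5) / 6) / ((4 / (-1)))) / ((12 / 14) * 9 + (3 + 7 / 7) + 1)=-7 / 712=-0.01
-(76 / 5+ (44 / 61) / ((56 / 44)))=-33662 / 2135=-15.77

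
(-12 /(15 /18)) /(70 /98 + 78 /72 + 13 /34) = -102816 /15565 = -6.61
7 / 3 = 2.33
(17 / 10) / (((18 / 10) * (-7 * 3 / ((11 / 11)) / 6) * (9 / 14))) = -34 / 81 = -0.42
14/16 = 7/8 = 0.88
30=30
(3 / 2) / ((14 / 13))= 39 / 28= 1.39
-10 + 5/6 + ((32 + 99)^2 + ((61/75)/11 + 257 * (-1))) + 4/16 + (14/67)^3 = 5589585023899/330839300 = 16895.17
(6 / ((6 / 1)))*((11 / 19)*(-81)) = -891 / 19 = -46.89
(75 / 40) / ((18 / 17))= 1.77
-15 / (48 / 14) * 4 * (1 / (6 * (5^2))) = -7 / 60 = -0.12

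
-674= -674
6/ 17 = 0.35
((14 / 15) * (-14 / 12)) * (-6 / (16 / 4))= 49 / 30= 1.63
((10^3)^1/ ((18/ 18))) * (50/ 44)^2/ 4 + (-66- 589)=-80385/ 242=-332.17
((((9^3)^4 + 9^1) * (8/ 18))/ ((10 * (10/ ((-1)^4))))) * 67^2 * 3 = 84521745953574/ 5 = 16904349190714.80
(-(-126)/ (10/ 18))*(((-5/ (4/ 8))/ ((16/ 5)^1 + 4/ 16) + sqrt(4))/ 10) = -11718/ 575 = -20.38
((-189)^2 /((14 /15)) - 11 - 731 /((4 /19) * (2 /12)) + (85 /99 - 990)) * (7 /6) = 11392129 /594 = 19178.67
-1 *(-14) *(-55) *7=-5390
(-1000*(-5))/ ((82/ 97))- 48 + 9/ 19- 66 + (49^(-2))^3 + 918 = 72447857848166964/ 10782362729579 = 6719.11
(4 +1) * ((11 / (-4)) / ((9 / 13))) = -715 / 36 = -19.86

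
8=8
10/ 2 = 5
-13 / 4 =-3.25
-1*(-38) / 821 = 38 / 821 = 0.05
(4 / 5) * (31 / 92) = 31 / 115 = 0.27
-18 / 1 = -18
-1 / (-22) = 1 / 22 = 0.05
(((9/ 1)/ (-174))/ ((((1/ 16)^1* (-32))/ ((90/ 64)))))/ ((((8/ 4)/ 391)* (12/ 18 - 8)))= -158355/ 163328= -0.97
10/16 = 5/8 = 0.62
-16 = -16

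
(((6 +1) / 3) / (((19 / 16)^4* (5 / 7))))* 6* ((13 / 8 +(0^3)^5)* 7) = 73056256 / 651605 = 112.12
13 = 13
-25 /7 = -3.57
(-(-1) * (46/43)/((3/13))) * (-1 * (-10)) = 5980/129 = 46.36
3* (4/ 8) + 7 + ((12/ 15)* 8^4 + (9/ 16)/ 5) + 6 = 263313/ 80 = 3291.41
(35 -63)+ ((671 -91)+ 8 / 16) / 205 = -10319 / 410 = -25.17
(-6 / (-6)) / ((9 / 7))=7 / 9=0.78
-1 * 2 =-2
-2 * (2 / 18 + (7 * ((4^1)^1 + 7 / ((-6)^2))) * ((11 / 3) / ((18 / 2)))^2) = -130813 / 13122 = -9.97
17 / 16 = 1.06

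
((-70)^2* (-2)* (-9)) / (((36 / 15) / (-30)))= -1102500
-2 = -2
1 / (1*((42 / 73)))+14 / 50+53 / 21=4769 / 1050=4.54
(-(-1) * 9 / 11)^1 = 0.82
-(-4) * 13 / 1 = 52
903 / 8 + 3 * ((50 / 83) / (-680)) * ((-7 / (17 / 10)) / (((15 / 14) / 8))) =112.96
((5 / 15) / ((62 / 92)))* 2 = 92 / 93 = 0.99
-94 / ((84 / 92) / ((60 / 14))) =-441.22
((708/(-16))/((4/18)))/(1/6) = -4779/4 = -1194.75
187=187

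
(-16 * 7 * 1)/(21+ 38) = -112/59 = -1.90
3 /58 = 0.05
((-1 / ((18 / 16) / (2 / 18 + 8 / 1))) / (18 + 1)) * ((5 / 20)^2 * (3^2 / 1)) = -73 / 342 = -0.21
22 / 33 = 2 / 3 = 0.67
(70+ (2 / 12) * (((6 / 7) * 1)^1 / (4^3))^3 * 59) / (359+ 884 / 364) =1573519891 / 8124497920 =0.19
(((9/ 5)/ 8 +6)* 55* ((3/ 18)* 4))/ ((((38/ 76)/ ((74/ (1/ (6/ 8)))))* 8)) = 101343/ 32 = 3166.97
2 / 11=0.18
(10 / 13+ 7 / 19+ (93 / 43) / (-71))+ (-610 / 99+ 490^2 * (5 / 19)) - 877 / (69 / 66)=107042337003518 / 1717065207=62340.29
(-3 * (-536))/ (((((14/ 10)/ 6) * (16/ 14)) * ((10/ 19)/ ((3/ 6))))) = 11457/ 2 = 5728.50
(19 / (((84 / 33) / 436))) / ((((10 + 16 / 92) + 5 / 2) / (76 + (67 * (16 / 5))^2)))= 109659168344 / 9275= 11823090.93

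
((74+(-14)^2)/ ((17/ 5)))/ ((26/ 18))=12150/ 221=54.98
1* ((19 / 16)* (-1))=-19 / 16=-1.19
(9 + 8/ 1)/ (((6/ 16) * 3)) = 136/ 9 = 15.11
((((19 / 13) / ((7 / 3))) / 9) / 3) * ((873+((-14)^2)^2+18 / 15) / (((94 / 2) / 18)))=7465138 / 21385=349.08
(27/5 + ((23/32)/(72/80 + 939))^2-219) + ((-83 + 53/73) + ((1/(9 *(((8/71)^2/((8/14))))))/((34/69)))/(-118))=-17152526261430236179/57955559388330240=-295.96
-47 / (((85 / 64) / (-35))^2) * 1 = -9433088 / 289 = -32640.44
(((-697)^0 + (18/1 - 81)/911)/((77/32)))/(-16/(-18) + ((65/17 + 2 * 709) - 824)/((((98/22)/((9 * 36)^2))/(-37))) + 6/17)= -0.00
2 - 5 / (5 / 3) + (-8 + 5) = -4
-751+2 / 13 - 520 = -16521 / 13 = -1270.85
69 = 69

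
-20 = -20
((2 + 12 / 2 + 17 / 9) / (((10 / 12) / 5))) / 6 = 89 / 9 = 9.89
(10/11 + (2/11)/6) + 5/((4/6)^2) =1609/132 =12.19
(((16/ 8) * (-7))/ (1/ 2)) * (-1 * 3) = 84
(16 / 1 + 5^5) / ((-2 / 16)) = -25128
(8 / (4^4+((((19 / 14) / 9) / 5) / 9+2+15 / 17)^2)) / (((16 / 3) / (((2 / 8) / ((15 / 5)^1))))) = 2322758025 / 4911746618018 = 0.00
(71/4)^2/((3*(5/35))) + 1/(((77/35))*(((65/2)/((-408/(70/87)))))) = 174907627/240240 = 728.05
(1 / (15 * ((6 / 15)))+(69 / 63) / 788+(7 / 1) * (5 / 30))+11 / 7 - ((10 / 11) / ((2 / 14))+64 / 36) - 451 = -249142777 / 546084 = -456.24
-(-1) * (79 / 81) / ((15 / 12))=0.78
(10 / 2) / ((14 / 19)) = 95 / 14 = 6.79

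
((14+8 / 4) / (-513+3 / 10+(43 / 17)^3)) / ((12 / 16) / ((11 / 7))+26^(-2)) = -146132272 / 2171055409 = -0.07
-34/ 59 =-0.58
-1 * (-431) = 431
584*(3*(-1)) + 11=-1741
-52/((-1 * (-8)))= -13/2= -6.50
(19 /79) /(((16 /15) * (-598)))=-285 /755872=-0.00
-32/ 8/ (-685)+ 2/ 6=697/ 2055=0.34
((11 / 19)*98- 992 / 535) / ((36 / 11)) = 3068351 / 182970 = 16.77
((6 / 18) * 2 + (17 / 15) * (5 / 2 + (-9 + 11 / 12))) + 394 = 69901 / 180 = 388.34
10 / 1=10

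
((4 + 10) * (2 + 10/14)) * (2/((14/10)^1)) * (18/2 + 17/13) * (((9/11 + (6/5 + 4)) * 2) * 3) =20225424/1001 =20205.22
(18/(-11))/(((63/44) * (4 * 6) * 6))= -1/126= -0.01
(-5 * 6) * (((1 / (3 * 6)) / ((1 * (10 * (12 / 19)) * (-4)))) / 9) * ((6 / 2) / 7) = 0.00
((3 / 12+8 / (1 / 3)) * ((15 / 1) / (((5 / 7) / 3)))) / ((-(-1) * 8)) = 190.97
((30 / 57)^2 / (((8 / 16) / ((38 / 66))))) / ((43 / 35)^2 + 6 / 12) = 490000 / 3086721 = 0.16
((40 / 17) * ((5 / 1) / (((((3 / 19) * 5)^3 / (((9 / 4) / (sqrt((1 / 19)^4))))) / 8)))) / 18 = 19808792 / 2295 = 8631.28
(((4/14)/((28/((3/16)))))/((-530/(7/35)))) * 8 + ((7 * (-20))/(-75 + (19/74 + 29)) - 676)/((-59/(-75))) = -17747119019829/20746394200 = -855.43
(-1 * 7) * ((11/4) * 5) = -385/4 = -96.25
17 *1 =17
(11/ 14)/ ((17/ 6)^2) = 198/ 2023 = 0.10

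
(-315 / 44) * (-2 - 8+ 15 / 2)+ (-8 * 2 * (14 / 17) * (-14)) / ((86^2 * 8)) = 49515599 / 2766104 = 17.90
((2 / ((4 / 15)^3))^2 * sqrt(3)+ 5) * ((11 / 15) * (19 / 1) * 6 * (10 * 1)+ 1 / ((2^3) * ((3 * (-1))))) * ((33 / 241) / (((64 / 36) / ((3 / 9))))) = 3310395 / 30848+ 7541493609375 * sqrt(3) / 31588352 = 413622.08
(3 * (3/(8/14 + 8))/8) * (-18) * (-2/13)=189/520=0.36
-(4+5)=-9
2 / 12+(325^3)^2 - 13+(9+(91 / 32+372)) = 113128335937535617 / 96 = 1178420166015996.01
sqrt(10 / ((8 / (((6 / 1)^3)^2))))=108 * sqrt(5)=241.50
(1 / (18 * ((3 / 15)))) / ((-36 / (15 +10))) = -125 / 648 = -0.19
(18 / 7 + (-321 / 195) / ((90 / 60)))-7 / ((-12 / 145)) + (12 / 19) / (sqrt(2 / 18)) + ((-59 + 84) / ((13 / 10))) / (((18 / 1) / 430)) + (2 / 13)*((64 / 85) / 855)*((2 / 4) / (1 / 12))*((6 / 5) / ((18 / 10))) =547.35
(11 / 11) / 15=1 / 15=0.07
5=5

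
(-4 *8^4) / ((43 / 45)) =-737280 / 43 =-17146.05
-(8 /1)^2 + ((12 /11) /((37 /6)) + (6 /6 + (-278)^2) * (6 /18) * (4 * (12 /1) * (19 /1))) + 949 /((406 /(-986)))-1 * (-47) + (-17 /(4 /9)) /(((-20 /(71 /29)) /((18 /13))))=1009298877262183 /42962920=23492324.95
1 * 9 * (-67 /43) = -14.02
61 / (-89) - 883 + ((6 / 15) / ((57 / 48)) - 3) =-7494077 / 8455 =-886.35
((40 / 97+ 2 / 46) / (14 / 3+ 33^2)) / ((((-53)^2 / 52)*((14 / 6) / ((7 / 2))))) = 237978 / 20561629999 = 0.00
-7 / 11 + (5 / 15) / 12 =-0.61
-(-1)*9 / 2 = 4.50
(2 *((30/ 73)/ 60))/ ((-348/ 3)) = -1/ 8468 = -0.00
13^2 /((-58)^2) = 169 /3364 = 0.05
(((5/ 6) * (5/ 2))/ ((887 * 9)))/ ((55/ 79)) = 395/ 1053756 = 0.00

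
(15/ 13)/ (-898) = -15/ 11674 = -0.00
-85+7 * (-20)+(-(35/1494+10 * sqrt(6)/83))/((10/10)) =-336185/1494 - 10 * sqrt(6)/83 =-225.32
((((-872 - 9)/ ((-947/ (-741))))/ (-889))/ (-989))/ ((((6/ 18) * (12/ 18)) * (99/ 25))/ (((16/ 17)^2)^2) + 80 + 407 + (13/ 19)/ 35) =-10161028300800/ 6326112402276176063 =-0.00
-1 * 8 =-8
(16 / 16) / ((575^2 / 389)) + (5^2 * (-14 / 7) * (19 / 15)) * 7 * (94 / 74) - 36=-21988503071 / 36699375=-599.15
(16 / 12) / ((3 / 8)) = 32 / 9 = 3.56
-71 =-71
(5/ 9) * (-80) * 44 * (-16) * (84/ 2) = 3942400/ 3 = 1314133.33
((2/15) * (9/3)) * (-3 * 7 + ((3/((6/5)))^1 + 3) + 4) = -23/5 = -4.60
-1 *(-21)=21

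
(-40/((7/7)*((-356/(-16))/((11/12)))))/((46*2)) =-110/6141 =-0.02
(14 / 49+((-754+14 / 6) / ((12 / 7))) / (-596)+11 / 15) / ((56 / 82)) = 54027299 / 21026880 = 2.57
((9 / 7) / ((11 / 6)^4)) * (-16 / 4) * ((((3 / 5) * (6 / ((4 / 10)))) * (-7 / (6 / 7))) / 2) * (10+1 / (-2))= 2326968 / 14641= 158.94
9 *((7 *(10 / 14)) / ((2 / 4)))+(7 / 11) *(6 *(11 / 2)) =111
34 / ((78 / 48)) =272 / 13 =20.92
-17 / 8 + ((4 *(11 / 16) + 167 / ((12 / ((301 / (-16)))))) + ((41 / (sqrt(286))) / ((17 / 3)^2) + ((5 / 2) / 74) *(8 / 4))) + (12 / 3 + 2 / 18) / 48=-16689155 / 63936 + 369 *sqrt(286) / 82654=-260.95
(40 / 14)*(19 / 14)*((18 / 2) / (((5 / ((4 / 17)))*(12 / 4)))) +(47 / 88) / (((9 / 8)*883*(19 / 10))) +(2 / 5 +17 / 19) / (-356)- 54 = -53.46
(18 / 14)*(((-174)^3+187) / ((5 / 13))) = -616336929 / 35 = -17609626.54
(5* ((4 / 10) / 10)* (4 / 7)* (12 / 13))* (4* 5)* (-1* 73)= -14016 / 91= -154.02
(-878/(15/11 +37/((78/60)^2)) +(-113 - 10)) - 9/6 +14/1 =-12819339/86470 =-148.25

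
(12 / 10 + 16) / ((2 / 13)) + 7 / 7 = 564 / 5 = 112.80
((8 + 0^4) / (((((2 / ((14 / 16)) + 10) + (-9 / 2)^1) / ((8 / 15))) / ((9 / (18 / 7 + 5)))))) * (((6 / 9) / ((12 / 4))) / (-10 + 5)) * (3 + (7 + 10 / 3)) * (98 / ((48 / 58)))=-35650048 / 779895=-45.71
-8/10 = -4/5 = -0.80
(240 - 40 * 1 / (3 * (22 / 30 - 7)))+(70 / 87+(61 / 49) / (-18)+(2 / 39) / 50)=94887971747 / 390703950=242.86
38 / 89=0.43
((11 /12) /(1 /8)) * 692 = 15224 /3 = 5074.67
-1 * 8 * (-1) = 8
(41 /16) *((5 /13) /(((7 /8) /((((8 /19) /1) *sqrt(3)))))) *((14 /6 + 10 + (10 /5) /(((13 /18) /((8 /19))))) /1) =1171780 *sqrt(3) /183027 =11.09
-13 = -13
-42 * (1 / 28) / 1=-3 / 2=-1.50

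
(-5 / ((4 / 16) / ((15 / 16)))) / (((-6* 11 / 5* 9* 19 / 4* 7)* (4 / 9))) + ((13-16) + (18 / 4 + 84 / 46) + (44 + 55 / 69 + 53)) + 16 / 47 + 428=20096764427 / 37956072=529.47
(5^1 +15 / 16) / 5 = 19 / 16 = 1.19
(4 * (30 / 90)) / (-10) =-2 / 15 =-0.13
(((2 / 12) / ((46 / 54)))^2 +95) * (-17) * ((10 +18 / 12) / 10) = -3418717 / 1840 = -1858.00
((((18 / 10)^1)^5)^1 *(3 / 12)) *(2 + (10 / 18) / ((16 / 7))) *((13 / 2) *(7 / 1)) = 192847473 / 400000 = 482.12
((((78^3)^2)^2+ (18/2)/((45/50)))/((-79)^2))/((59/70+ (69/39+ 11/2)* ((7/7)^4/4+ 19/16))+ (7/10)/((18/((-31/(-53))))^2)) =168009316627398005393619267522240/233488817623261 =719560441213439550.91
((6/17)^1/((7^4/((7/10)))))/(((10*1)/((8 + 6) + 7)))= 9/41650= 0.00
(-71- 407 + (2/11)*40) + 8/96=-62125/132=-470.64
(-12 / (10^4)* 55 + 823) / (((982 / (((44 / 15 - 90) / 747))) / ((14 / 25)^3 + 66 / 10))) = -28445724684419 / 42981679687500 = -0.66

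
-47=-47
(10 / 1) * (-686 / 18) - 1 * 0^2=-3430 / 9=-381.11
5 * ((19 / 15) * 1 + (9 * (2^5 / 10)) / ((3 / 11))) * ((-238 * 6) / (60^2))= -190757 / 900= -211.95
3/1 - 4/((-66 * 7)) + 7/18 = 4709/1386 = 3.40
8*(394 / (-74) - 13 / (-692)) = -271686 / 6401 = -42.44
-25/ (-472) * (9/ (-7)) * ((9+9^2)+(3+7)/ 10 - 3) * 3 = -17.98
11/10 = 1.10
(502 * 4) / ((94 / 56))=56224 / 47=1196.26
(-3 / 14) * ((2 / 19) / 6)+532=141511 / 266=532.00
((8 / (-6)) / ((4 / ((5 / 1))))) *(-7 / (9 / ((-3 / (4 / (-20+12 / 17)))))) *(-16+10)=-5740 / 51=-112.55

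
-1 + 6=5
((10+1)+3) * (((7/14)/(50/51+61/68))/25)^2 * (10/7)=41616/18336125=0.00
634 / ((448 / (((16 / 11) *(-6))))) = -951 / 77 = -12.35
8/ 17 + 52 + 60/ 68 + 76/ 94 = 43275/ 799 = 54.16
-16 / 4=-4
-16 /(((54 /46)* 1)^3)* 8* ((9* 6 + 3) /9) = -29590144 /59049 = -501.11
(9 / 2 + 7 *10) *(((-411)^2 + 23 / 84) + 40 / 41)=86683465823 / 6888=12584707.58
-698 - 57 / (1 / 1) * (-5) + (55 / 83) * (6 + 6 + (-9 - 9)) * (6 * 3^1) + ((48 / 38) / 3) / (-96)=-9170015 / 18924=-484.57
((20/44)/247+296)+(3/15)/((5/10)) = 296.40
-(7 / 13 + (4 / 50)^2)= -0.54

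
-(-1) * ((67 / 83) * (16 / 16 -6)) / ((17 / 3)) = -1005 / 1411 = -0.71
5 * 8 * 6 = 240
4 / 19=0.21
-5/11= -0.45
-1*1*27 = -27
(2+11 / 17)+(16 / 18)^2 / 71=259883 / 97767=2.66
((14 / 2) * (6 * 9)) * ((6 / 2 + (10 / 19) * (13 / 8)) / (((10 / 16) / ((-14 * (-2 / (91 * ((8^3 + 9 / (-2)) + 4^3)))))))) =196896 / 156845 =1.26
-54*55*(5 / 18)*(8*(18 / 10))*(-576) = 6842880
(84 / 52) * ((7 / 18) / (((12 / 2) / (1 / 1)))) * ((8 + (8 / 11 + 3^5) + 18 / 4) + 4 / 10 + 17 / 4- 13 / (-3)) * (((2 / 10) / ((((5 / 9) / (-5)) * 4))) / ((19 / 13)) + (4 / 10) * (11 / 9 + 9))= 110908036141 / 1056369600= 104.99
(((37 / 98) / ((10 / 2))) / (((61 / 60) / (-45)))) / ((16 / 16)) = -9990 / 2989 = -3.34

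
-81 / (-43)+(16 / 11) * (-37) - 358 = -193899 / 473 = -409.93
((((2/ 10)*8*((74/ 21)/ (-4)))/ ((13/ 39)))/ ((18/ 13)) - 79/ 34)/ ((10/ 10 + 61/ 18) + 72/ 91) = -748709/ 721225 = -1.04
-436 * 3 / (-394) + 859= 169877 / 197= 862.32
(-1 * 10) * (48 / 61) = -7.87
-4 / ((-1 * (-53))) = -4 / 53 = -0.08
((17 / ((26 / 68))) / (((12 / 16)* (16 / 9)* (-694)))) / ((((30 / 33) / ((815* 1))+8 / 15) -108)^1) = 23317965 / 52152320584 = 0.00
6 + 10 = 16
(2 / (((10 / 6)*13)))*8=48 / 65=0.74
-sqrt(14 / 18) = -sqrt(7) / 3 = -0.88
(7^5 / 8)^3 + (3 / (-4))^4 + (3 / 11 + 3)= 52223176629587 / 5632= 9272581077.70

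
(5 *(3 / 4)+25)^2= 13225 / 16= 826.56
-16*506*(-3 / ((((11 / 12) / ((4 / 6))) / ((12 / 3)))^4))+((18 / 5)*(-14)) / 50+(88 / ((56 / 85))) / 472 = 956200250164001 / 549703000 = 1739485.23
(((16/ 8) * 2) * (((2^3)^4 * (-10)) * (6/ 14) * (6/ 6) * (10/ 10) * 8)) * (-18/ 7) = 70778880/ 49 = 1444466.94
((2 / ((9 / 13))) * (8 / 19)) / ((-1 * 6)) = -104 / 513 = -0.20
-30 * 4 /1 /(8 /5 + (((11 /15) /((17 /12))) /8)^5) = -17038284000000 /227177281051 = -75.00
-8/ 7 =-1.14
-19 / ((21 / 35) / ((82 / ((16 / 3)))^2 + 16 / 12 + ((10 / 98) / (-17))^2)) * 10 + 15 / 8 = -15043436002765 / 199840032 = -75277.39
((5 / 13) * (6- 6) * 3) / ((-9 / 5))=0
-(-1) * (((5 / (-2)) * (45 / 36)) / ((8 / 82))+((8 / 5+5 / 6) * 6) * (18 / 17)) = -45077 / 2720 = -16.57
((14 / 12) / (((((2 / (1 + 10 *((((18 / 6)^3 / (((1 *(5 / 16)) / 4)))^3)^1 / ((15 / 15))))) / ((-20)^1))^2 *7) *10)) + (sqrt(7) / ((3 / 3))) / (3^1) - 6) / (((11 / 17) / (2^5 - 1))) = 13605330140127640731.62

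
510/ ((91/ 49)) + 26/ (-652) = 1163651/ 4238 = 274.58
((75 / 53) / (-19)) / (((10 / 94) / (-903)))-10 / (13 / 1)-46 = 7663739 / 13091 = 585.42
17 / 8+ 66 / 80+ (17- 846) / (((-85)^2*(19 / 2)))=1613213 / 549100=2.94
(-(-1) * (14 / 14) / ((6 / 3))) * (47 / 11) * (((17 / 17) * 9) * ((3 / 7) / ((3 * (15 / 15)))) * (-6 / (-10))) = 1269 / 770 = 1.65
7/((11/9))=63/11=5.73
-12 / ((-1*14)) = 6 / 7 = 0.86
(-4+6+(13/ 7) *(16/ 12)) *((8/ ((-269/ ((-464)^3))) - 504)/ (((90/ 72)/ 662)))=198891435024512/ 28245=7041651089.56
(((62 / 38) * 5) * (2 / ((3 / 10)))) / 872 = 775 / 12426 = 0.06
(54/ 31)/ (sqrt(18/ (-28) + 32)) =0.31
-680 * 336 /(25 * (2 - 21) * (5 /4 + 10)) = 60928 /1425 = 42.76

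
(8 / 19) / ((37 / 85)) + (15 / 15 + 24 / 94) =73437 / 33041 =2.22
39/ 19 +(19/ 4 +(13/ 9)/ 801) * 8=5488025/ 136971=40.07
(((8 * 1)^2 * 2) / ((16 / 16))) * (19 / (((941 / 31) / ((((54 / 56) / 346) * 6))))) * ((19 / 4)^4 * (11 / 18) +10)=1120488273 / 2604688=430.18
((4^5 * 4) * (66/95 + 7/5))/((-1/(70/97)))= -11411456/1843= -6191.78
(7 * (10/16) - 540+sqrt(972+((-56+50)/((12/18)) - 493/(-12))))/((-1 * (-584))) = -4285/4672+sqrt(36147)/3504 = -0.86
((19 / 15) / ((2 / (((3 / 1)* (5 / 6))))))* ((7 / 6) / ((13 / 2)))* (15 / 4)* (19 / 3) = 12635 / 1872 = 6.75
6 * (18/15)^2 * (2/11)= 432/275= 1.57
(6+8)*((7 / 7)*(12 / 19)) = 168 / 19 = 8.84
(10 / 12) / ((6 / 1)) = 5 / 36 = 0.14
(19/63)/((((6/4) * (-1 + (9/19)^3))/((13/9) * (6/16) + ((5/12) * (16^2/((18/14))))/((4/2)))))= -1182923717/125125560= -9.45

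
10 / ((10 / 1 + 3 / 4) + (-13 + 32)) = 0.34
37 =37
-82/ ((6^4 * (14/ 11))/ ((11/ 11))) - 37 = -336115/ 9072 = -37.05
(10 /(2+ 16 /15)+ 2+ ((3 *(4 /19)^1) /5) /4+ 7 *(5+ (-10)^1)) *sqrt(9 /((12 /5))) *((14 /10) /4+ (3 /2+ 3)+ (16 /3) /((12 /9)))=-11489247 *sqrt(15) /87400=-509.13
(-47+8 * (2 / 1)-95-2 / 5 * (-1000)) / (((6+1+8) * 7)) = 274 / 105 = 2.61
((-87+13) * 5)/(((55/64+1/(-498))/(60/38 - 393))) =43850931840/259597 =168919.25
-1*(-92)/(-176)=-23/44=-0.52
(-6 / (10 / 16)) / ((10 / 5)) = -24 / 5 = -4.80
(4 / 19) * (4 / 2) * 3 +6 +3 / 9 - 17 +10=34 / 57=0.60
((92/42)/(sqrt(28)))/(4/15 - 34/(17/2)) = -115* sqrt(7)/2744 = -0.11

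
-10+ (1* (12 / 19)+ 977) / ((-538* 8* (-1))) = -799185 / 81776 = -9.77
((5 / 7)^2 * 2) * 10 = 500 / 49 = 10.20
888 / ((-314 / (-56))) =158.37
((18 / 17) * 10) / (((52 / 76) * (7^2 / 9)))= 2.84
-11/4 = -2.75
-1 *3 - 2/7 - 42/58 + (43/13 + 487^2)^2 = 1929792886075234/34307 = 56250703532.08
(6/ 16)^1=3/ 8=0.38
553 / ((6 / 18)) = 1659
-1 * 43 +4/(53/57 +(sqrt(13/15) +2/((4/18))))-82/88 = -3040635473/69858844-4332 * sqrt(195)/1587701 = -43.56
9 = 9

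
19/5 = 3.80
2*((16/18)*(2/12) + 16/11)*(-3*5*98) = -466480/99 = -4711.92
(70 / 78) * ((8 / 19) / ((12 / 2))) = 140 / 2223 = 0.06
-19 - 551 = -570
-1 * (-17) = 17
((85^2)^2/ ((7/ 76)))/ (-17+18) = 3967247500/ 7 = 566749642.86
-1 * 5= -5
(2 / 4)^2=1 / 4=0.25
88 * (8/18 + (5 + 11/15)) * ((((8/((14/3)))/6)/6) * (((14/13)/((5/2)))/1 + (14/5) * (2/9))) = 2152832/78975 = 27.26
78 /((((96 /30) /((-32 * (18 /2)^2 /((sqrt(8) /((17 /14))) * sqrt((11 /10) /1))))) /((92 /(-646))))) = 726570 * sqrt(55) /1463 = 3683.11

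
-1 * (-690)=690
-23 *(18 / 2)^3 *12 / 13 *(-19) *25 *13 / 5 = 19114380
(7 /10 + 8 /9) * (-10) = -15.89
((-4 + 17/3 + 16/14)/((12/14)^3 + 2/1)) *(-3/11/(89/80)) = -0.26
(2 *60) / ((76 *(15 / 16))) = 32 / 19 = 1.68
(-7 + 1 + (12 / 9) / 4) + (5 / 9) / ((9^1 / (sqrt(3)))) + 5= -0.56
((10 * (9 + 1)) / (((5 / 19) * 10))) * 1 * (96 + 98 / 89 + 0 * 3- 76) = 71364 / 89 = 801.84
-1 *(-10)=10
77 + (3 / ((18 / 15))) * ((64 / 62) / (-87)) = 207589 / 2697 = 76.97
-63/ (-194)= 63/ 194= 0.32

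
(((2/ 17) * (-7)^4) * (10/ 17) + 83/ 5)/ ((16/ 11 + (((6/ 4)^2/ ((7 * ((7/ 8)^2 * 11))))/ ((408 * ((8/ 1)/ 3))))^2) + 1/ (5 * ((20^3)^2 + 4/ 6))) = 5774466333978018352368/ 45957878908825528429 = 125.65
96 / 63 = 32 / 21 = 1.52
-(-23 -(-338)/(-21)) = 821/21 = 39.10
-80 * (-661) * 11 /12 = 145420 /3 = 48473.33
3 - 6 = -3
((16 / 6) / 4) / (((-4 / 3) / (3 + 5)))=-4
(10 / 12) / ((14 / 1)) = 5 / 84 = 0.06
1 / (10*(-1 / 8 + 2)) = 4 / 75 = 0.05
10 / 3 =3.33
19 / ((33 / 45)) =285 / 11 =25.91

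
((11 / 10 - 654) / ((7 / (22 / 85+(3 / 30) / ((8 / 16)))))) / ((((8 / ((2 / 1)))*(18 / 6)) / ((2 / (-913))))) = 0.01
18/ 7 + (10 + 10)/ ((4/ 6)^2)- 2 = 319/ 7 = 45.57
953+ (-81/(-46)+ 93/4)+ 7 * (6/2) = 91909/92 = 999.01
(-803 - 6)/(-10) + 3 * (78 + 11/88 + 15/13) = 165743/520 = 318.74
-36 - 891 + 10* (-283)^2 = 799963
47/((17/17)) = 47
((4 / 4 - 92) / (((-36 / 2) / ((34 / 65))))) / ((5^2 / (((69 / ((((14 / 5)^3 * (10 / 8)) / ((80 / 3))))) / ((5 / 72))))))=25024 / 245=102.14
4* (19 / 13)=5.85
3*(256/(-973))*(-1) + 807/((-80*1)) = -723771/77840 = -9.30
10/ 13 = 0.77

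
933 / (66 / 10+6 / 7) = 10885 / 87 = 125.11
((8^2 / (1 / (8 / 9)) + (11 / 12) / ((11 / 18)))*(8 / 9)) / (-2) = -2102 / 81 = -25.95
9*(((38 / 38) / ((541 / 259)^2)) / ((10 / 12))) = 3622374 / 1463405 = 2.48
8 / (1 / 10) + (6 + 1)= 87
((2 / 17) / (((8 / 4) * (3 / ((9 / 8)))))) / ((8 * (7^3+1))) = 3 / 374272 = 0.00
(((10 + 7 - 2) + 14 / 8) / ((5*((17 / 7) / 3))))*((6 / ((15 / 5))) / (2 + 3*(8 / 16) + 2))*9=12663 / 935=13.54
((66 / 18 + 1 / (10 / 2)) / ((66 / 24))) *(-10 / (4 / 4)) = -464 / 33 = -14.06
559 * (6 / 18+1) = 2236 / 3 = 745.33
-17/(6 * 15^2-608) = -17/742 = -0.02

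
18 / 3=6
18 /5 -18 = -72 /5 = -14.40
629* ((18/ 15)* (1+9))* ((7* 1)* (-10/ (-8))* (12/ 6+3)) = 330225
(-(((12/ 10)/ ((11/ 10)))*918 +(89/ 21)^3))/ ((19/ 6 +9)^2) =-439095340/ 60318951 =-7.28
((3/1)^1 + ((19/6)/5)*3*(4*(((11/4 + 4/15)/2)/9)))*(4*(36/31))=46156/2325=19.85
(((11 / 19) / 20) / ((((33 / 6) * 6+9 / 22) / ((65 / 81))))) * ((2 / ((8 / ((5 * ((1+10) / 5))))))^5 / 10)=253333223 / 23166259200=0.01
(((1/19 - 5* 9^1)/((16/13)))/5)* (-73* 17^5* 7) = 4027510991777/760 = 5299356568.13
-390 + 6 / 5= -1944 / 5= -388.80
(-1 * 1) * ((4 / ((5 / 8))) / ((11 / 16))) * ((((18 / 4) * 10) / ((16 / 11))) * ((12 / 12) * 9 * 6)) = -15552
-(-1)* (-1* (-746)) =746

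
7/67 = 0.10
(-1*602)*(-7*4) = 16856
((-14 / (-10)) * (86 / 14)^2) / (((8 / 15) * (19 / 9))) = 49923 / 1064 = 46.92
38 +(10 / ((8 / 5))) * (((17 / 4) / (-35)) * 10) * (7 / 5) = 219 / 8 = 27.38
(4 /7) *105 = 60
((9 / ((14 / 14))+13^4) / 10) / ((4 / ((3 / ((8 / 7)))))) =59997 / 32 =1874.91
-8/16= -1/2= -0.50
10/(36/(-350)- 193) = -1750/33793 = -0.05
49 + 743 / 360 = 18383 / 360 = 51.06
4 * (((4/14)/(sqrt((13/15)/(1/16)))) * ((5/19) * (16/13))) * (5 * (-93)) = -74400 * sqrt(195)/22477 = -46.22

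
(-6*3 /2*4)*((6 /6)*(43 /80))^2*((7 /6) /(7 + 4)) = -38829 /35200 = -1.10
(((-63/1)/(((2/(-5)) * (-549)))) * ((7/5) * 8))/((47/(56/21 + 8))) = -6272/8601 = -0.73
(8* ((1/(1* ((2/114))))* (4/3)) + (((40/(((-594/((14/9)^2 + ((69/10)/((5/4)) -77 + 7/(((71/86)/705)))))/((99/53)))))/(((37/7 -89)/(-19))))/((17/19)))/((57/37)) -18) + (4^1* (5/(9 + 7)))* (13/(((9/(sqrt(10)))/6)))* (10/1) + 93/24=325* sqrt(10)/3 + 257702325501517/546560547480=814.08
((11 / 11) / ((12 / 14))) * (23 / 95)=161 / 570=0.28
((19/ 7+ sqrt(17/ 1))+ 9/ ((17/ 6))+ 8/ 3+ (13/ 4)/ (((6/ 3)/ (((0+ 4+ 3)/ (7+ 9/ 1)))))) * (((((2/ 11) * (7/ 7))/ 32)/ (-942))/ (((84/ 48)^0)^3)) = -423527/ 7576031232 - sqrt(17)/ 165792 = -0.00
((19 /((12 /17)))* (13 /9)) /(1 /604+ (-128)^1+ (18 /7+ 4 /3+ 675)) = 261079 /3699369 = 0.07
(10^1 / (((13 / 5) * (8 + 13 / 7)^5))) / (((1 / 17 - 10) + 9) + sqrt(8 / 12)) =-22857520 / 128771914401 - 24286115 * sqrt(6) / 386315743203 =-0.00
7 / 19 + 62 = 1185 / 19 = 62.37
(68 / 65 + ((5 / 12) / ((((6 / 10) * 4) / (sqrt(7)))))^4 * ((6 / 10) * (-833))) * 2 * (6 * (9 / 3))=-197527576349 / 258785280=-763.29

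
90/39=30/13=2.31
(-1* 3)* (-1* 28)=84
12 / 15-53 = -261 / 5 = -52.20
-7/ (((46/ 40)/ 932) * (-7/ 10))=186400/ 23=8104.35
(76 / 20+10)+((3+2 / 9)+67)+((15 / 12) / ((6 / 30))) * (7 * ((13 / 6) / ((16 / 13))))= 927593 / 5760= 161.04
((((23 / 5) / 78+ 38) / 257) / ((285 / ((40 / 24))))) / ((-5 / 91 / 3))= -0.05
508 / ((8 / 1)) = 127 / 2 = 63.50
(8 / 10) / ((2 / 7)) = 14 / 5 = 2.80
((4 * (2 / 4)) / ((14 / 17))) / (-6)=-17 / 42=-0.40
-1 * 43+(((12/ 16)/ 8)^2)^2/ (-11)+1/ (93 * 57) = -43.00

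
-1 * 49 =-49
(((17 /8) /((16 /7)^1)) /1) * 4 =119 /32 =3.72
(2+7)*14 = 126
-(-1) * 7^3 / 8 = 42.88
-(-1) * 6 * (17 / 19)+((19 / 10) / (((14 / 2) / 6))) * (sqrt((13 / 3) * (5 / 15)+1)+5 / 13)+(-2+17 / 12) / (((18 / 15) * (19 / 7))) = 19 * sqrt(22) / 35+723985 / 124488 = 8.36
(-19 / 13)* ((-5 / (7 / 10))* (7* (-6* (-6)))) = 2630.77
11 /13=0.85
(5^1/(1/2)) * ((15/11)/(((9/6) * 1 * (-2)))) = -4.55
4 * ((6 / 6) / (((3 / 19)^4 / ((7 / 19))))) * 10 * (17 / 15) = 6529768 / 243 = 26871.47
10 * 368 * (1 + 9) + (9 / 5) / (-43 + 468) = 78200009 / 2125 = 36800.00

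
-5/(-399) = 5/399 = 0.01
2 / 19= 0.11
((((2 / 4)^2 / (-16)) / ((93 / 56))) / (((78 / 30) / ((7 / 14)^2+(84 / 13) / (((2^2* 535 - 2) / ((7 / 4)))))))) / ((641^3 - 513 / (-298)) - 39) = -74006065 / 21098794015265892432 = -0.00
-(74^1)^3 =-405224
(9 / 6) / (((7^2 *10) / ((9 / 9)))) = 0.00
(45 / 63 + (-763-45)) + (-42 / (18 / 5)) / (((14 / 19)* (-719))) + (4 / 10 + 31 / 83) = -10107072277 / 12532170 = -806.49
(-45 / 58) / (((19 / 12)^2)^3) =-67184640 / 1364330549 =-0.05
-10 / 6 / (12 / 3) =-5 / 12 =-0.42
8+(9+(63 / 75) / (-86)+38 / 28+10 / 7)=148814 / 7525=19.78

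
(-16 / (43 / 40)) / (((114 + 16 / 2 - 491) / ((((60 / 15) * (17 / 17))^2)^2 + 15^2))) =19.40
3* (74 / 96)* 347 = 12839 / 16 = 802.44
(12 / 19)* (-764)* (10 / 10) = -9168 / 19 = -482.53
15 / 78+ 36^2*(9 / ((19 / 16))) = 4852319 / 494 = 9822.51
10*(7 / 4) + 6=47 / 2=23.50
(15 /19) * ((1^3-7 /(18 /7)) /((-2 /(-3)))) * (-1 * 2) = 155 /38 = 4.08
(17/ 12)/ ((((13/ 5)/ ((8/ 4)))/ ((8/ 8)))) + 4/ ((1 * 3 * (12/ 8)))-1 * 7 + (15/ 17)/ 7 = -136315/ 27846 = -4.90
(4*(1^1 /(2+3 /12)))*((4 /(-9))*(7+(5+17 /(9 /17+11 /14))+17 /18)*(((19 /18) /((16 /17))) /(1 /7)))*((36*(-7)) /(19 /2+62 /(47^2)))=40767466801208 /9605110815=4244.35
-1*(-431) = 431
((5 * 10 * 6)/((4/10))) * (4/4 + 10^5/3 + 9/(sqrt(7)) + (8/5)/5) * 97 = 654750 * sqrt(7)/7 + 2425096030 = 2425343502.24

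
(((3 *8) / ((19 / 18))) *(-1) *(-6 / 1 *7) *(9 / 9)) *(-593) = -566283.79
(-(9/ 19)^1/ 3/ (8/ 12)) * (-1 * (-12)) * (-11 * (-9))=-5346/ 19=-281.37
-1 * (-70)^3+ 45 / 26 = 8918045 / 26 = 343001.73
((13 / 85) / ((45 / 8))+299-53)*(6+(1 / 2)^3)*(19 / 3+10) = 1129735327 / 45900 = 24612.97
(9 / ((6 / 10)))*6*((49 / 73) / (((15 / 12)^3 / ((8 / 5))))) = 49.49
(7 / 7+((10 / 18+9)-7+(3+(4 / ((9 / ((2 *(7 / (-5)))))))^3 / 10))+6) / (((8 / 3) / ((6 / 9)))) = 5632817 / 1822500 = 3.09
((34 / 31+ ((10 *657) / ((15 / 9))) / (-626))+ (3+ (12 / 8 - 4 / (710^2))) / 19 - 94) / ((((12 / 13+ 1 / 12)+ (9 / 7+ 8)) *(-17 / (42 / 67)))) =105454071427942692 / 297418332054519425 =0.35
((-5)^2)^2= 625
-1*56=-56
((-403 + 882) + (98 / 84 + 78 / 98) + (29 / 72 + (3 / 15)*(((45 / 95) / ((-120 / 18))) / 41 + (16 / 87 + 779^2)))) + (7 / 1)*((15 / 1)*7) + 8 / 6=244255687500329 / 1992526200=122585.94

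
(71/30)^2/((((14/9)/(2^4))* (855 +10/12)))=60492/898625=0.07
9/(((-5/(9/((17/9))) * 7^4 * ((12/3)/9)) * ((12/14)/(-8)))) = 2187/29155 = 0.08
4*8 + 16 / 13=432 / 13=33.23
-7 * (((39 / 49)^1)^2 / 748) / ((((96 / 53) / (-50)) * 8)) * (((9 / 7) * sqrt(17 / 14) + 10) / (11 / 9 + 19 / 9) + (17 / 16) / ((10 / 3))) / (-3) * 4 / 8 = -23780835 / 2101772288- 1209195 * sqrt(238) / 12873355264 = -0.01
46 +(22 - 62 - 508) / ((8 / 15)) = -1963 / 2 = -981.50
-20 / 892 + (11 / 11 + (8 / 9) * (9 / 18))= 2854 / 2007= 1.42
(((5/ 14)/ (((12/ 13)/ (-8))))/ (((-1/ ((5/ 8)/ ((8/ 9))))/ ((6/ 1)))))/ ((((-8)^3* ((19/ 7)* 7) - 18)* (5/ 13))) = -7605/ 2183104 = -0.00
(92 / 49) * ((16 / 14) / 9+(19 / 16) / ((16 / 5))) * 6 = 184759 / 32928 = 5.61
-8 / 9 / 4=-2 / 9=-0.22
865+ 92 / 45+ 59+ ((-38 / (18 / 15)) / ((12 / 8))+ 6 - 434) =7154 / 15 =476.93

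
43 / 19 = 2.26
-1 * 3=-3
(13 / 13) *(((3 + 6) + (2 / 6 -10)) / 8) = -1 / 12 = -0.08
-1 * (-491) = 491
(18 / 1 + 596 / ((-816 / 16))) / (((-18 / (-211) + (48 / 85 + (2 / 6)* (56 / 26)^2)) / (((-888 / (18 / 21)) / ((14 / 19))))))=-40359925970 / 9985823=-4041.72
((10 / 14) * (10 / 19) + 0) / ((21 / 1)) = 50 / 2793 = 0.02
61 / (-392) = -61 / 392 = -0.16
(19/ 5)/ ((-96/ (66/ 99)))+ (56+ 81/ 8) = 47591/ 720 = 66.10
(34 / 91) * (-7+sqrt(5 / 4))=-34 / 13+17 * sqrt(5) / 91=-2.20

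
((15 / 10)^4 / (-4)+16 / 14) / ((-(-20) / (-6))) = 33 / 896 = 0.04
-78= -78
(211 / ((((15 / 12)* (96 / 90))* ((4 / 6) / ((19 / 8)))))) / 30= 12027 / 640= 18.79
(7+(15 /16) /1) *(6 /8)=381 /64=5.95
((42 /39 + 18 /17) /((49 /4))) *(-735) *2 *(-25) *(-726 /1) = -4651656.11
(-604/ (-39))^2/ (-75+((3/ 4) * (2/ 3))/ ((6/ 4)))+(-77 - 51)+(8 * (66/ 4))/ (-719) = -670573991/ 5103462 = -131.40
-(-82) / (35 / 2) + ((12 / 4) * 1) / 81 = 4463 / 945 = 4.72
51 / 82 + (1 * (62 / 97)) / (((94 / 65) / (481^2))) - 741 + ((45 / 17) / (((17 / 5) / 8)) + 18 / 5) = 54844499306821 / 540195910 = 101527.05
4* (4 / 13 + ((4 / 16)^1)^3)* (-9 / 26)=-2421 / 5408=-0.45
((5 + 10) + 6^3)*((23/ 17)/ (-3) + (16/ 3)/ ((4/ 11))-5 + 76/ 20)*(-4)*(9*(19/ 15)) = -58268364/ 425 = -137102.03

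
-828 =-828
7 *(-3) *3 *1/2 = -63/2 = -31.50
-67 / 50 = -1.34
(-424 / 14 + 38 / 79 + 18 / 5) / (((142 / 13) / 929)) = -437525556 / 196315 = -2228.69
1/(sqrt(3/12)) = 2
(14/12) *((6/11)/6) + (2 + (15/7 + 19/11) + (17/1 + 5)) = 1175/42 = 27.98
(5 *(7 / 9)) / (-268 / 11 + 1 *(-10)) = -55 / 486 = -0.11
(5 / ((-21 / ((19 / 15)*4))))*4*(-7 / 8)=38 / 9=4.22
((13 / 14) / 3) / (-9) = -13 / 378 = -0.03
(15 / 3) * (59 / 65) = 59 / 13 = 4.54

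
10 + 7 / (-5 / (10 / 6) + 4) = 17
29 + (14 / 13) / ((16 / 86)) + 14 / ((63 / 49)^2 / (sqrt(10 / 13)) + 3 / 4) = 49392 * sqrt(130) / 63811 + 311343737 / 9954516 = 40.10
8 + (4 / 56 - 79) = -993 / 14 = -70.93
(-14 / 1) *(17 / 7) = -34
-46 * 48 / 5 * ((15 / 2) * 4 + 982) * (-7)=15641472 / 5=3128294.40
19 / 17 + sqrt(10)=4.28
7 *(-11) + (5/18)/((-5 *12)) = -77.00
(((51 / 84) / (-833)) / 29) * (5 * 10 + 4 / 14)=-88 / 69629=-0.00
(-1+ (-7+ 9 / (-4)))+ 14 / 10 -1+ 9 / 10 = -179 / 20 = -8.95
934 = 934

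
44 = 44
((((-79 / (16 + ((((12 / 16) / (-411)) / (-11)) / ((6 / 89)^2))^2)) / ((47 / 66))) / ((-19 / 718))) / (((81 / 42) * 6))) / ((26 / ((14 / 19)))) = 0.64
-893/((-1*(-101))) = -8.84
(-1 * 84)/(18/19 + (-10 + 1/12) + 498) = -19152/111499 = -0.17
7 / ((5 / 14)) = 98 / 5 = 19.60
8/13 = 0.62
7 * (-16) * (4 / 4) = -112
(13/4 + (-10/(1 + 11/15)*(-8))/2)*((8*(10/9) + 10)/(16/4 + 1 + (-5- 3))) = -116365/702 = -165.76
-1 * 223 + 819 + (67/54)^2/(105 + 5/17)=3110981753/5219640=596.01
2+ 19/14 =47/14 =3.36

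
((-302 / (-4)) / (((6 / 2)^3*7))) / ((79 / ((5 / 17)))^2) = 3775 / 681779322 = 0.00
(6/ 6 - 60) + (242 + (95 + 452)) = 730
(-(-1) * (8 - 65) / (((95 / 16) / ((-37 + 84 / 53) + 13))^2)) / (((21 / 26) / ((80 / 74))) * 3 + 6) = -75151245312 / 762404735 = -98.57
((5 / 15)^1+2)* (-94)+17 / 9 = -1957 / 9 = -217.44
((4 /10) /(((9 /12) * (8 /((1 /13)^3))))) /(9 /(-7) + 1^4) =-7 /65910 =-0.00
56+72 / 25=1472 / 25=58.88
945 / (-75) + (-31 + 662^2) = 2191002 / 5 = 438200.40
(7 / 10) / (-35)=-1 / 50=-0.02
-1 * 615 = -615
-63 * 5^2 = -1575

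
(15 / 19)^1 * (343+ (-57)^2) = 53880 / 19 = 2835.79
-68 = -68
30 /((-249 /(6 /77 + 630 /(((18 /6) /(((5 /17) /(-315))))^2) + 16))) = -289804520 /149606919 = -1.94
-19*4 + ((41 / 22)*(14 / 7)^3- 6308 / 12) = -586.76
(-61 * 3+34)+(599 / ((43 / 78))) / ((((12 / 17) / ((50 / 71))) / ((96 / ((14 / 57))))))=9051539321 / 21371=423543.09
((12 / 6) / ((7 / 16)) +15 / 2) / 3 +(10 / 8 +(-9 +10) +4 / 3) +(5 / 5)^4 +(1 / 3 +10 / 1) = 1591 / 84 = 18.94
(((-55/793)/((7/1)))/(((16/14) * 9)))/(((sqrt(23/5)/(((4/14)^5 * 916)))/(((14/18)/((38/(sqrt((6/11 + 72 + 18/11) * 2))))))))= -36640 * sqrt(129030)/67395640221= -0.00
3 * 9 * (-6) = -162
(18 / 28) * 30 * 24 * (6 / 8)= 2430 / 7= 347.14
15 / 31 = 0.48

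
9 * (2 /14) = 9 /7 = 1.29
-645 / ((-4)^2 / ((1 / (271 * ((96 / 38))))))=-4085 / 69376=-0.06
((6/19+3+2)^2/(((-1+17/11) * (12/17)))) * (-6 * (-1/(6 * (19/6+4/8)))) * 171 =520251/152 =3422.70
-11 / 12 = -0.92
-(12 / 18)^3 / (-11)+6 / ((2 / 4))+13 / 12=15575 / 1188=13.11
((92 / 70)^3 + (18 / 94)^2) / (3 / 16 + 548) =3495809584 / 830709084625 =0.00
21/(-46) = -21/46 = -0.46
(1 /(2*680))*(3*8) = 3 /170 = 0.02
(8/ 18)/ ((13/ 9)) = 4/ 13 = 0.31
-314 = -314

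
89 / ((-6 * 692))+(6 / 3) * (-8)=-66521 / 4152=-16.02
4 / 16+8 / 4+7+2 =45 / 4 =11.25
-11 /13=-0.85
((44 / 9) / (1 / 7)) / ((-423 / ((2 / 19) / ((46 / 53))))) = -16324 / 1663659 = -0.01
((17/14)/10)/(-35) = -17/4900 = -0.00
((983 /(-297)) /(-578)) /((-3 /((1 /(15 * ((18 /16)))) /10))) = -1966 /173811825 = -0.00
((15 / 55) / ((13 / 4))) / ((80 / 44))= 3 / 65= 0.05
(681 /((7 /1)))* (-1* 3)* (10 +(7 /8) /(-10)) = -1620099 /560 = -2893.03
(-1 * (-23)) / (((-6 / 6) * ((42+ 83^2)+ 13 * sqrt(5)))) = -159413 / 48037916+ 299 * sqrt(5) / 48037916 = -0.00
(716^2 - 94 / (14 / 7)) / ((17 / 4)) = 2050436 / 17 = 120613.88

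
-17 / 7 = -2.43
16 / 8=2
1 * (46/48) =23/24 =0.96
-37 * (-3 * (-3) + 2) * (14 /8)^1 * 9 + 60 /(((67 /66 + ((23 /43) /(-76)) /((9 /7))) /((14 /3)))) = -8013610143 /1306652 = -6132.93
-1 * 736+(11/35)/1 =-25749/35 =-735.69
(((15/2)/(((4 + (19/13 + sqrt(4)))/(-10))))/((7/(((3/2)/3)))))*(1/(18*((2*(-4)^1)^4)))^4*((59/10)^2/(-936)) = 3481/3852128937286222592606208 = 0.00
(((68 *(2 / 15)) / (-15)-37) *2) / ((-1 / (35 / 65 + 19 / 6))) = 2445229 / 8775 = 278.66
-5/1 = -5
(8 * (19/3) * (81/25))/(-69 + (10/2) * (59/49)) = -100548/38575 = -2.61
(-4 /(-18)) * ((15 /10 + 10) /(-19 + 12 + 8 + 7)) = 23 /72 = 0.32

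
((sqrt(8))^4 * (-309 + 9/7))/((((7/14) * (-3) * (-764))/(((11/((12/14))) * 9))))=-379104/191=-1984.84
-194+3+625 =434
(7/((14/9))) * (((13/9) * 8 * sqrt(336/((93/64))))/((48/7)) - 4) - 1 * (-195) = 728 * sqrt(217)/93 +177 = 292.31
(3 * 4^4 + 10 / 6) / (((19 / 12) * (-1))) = -9236 / 19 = -486.11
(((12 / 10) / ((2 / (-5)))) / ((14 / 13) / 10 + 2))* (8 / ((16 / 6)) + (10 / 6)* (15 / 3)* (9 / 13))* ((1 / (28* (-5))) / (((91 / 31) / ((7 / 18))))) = 589 / 49868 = 0.01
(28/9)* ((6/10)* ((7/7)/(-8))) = -7/30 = -0.23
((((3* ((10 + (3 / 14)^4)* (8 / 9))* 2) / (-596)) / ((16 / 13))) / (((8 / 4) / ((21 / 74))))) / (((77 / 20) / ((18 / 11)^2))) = -183911715 / 25626276368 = -0.01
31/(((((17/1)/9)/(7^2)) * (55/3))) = 41013/935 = 43.86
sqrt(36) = 6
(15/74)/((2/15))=1.52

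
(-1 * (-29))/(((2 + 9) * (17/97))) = 15.04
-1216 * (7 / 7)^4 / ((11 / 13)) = -15808 / 11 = -1437.09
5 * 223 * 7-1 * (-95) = 7900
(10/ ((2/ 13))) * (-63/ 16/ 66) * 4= -1365/ 88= -15.51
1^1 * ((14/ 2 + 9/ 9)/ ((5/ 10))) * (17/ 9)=272/ 9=30.22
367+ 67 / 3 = 1168 / 3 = 389.33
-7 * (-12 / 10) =42 / 5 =8.40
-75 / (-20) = 15 / 4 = 3.75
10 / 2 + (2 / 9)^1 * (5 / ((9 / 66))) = 355 / 27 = 13.15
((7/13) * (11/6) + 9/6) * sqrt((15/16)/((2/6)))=97 * sqrt(5)/52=4.17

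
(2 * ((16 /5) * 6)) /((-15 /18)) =-46.08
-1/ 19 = -0.05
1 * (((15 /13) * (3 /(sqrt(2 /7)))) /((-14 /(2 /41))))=-45 * sqrt(14) /7462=-0.02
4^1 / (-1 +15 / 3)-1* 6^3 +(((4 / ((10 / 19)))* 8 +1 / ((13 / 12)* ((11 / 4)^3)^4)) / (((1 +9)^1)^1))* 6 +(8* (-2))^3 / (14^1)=-3363557238329035333 / 7139924557040275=-471.09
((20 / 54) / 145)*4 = 8 / 783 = 0.01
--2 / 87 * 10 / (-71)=-20 / 6177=-0.00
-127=-127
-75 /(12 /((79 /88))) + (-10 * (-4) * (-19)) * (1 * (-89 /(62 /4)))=47557335 /10912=4358.26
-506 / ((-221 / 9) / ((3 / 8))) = 6831 / 884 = 7.73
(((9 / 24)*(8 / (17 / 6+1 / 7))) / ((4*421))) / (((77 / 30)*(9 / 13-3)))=-117 / 1157750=-0.00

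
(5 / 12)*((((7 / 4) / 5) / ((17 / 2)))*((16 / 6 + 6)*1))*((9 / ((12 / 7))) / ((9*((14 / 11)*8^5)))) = 1001 / 481296384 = 0.00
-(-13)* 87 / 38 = 1131 / 38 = 29.76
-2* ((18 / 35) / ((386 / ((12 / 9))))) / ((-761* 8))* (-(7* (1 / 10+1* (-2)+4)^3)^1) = -27783 / 734365000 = -0.00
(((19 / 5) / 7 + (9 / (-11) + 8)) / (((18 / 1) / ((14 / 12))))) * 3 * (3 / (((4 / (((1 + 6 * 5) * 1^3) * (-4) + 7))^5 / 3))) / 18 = -3622411365651 / 225280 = -16079595.91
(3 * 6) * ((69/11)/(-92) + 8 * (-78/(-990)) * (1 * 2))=2361/110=21.46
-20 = -20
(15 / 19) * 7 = 105 / 19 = 5.53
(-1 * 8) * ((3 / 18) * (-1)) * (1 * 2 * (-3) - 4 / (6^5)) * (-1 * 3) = 11665 / 486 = 24.00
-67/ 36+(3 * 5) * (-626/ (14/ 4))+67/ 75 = -16908097/ 6300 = -2683.82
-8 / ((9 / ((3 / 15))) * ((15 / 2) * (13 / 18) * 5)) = -32 / 4875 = -0.01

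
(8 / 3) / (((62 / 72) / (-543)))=-52128 / 31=-1681.55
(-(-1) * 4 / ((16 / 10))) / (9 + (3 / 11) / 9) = 165 / 596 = 0.28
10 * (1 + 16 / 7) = 230 / 7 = 32.86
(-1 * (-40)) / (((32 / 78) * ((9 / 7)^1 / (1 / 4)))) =455 / 24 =18.96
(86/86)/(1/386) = 386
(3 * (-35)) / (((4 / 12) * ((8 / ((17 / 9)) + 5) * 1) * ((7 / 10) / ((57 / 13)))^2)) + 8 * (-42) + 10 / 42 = -932729683 / 557193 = -1673.98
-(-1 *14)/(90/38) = 266/45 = 5.91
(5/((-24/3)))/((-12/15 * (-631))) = -25/20192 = -0.00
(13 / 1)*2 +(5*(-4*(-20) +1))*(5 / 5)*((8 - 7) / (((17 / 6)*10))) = 685 / 17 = 40.29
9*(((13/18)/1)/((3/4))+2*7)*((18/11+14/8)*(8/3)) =120392/99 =1216.08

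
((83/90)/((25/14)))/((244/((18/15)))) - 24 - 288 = -71369419/228750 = -312.00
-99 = -99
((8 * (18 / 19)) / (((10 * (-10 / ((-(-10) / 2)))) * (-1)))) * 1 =36 / 95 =0.38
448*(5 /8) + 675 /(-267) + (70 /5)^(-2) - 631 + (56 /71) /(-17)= -7444370849 /21054908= -353.57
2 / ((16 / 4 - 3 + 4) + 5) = 1 / 5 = 0.20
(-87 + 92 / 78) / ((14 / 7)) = -3347 / 78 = -42.91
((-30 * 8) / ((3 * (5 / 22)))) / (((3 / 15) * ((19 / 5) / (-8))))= 70400 / 19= 3705.26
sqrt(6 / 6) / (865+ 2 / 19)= 19 / 16437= 0.00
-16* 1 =-16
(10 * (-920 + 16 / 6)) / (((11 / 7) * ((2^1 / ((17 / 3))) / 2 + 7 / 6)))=-4346.22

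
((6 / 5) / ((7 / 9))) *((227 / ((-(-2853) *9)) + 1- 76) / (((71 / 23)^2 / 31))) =-63154123304 / 167789685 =-376.39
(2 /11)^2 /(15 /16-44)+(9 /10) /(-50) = -782321 /41684500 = -0.02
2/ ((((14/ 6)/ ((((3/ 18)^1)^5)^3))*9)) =1/ 4936942338048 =0.00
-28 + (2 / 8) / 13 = -1455 / 52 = -27.98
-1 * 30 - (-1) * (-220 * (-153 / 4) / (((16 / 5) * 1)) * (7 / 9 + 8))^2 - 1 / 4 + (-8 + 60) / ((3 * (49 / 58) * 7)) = 140356576141645 / 263424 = 532816205.59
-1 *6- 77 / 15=-167 / 15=-11.13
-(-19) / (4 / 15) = 285 / 4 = 71.25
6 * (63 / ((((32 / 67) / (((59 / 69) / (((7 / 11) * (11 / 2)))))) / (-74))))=-1316349 / 92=-14308.14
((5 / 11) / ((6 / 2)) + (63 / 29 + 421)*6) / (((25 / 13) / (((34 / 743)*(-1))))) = -60.42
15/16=0.94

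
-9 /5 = -1.80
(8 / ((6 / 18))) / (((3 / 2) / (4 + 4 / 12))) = 208 / 3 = 69.33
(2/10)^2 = 1/25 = 0.04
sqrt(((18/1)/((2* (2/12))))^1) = 3* sqrt(6) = 7.35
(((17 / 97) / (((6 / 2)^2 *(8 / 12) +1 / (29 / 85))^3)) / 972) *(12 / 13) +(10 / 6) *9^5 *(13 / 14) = 91385.36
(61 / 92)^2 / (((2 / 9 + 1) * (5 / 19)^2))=5.19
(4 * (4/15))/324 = 0.00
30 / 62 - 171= -5286 / 31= -170.52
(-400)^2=160000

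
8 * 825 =6600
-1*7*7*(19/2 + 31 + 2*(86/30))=-67963/30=-2265.43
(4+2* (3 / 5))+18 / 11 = 376 / 55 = 6.84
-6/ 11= -0.55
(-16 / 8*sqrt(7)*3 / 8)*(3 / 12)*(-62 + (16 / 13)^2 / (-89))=1399197*sqrt(7) / 120328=30.77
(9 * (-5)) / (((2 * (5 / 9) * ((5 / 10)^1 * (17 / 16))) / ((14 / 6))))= -3024 / 17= -177.88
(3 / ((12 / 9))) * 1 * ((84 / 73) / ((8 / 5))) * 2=945 / 292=3.24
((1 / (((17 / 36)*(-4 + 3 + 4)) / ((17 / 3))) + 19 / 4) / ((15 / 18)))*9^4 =137781 / 2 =68890.50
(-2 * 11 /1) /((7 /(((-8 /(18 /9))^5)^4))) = -24189255811072 /7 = -3455607973010.29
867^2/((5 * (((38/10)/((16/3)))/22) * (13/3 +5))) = 66148632/133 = 497358.14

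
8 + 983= 991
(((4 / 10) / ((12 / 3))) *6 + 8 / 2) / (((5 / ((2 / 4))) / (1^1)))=23 / 50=0.46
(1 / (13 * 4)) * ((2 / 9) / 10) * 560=28 / 117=0.24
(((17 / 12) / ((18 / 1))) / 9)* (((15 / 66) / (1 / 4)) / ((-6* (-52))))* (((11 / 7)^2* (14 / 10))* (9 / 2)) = 187 / 471744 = 0.00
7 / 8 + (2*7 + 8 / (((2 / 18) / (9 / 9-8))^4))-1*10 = 1008189543 / 8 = 126023692.88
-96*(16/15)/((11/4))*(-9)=18432/55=335.13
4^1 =4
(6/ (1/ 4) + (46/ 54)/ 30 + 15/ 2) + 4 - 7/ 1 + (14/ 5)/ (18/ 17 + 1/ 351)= 11423024/ 366525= 31.17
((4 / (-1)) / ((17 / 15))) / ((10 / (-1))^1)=6 / 17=0.35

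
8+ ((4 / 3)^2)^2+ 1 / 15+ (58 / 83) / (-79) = 29791189 / 2655585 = 11.22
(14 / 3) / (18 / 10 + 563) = 0.01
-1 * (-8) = 8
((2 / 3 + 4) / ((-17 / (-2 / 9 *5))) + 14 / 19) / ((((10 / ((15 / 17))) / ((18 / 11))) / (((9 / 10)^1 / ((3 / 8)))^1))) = 9912 / 27455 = 0.36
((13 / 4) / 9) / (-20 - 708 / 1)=-1 / 2016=-0.00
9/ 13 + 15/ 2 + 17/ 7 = 1933/ 182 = 10.62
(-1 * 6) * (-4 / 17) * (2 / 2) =24 / 17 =1.41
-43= -43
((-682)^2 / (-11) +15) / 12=-42269 / 12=-3522.42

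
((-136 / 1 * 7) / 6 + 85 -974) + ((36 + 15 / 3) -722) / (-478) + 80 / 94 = -1045.39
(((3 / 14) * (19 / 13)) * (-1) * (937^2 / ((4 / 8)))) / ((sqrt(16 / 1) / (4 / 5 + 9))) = -350309631 / 260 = -1347344.73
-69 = -69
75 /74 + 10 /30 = 299 /222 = 1.35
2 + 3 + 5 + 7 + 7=24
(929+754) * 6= 10098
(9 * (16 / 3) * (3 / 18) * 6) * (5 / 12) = 20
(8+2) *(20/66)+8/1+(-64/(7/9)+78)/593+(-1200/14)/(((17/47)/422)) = -99992.34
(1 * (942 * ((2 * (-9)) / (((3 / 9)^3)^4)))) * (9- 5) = -36044454384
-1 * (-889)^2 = -790321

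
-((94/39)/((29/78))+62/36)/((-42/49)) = 29981/3132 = 9.57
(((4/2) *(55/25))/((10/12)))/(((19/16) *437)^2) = 33792/1723495225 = 0.00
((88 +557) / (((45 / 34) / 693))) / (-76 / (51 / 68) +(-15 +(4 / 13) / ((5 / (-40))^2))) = -13171158 / 3769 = -3494.60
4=4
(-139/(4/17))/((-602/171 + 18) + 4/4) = -404073/10588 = -38.16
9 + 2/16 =73/8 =9.12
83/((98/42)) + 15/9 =782/21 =37.24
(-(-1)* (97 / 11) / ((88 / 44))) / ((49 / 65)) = 6305 / 1078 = 5.85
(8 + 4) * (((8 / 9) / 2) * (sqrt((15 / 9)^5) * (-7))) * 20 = -56000 * sqrt(15) / 81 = -2677.62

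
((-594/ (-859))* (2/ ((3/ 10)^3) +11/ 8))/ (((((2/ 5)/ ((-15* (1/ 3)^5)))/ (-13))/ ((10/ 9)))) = 291308875/ 2504844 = 116.30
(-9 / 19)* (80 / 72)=-10 / 19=-0.53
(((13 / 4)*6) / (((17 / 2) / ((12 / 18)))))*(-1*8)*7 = -1456 / 17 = -85.65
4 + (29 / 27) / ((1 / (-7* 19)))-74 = -5747 / 27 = -212.85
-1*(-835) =835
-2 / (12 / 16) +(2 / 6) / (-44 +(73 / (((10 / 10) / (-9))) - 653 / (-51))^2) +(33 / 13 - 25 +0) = -1057685420747 / 42091564008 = -25.13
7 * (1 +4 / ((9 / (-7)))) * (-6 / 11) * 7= 56.42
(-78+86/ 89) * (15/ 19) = -102840/ 1691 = -60.82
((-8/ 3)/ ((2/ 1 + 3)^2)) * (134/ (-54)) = 536/ 2025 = 0.26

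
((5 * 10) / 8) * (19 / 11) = 475 / 44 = 10.80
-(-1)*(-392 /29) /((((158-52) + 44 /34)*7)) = -119 /6612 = -0.02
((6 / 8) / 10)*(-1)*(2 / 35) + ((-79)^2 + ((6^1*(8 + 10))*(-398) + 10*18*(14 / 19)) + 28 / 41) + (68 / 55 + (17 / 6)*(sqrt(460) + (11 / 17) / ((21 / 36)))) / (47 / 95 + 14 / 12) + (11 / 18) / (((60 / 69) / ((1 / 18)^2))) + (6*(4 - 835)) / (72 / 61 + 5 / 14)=-247623084181512919117 / 6213872862568800 + 3230*sqrt(115) / 947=-39813.46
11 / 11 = 1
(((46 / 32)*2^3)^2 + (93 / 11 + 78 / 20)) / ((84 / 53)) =1686089 / 18480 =91.24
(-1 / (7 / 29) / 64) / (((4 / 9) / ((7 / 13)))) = -261 / 3328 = -0.08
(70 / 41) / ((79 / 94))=6580 / 3239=2.03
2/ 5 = 0.40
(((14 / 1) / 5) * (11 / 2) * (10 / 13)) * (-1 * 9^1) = -1386 / 13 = -106.62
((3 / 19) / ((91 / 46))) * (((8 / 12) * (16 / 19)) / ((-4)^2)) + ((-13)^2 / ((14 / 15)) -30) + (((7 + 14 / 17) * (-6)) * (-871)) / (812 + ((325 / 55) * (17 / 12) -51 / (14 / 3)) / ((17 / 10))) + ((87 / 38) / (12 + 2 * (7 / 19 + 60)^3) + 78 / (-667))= 24223969458862112311012831 / 120276303888432185559884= 201.40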